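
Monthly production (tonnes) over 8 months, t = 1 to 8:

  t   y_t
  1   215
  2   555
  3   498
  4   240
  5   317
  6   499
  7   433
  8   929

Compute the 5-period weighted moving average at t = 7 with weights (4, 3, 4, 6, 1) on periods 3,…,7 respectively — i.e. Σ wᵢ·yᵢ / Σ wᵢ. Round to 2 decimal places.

Weighted sum: 4·498 + 3·240 + 4·317 + 6·499 + 1·433 = 1992 + 720 + 1268 + 2994 + 433 = 7407
Weight total: 4 + 3 + 4 + 6 + 1 = 18
WMA = 7407 / 18 = 411.50

411.50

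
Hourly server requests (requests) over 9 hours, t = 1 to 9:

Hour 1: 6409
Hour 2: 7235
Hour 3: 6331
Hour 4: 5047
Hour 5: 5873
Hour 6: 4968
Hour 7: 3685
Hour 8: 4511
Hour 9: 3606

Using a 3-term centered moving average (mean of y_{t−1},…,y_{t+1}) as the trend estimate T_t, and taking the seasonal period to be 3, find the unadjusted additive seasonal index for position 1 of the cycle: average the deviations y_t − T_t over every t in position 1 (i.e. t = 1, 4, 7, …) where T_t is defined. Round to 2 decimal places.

-703.17

Season position 1 occurs at t = 4, 7 (where T_t is defined).
t=4: T_4 = 5750.3333; y_4 − T_4 = 5047 − 5750.3333 = -703.3333
t=7: T_7 = 4388.0000; y_7 − T_7 = 3685 − 4388.0000 = -703.0000
Mean deviation: (-703.3333 + -703.0000) / 2 = -703.17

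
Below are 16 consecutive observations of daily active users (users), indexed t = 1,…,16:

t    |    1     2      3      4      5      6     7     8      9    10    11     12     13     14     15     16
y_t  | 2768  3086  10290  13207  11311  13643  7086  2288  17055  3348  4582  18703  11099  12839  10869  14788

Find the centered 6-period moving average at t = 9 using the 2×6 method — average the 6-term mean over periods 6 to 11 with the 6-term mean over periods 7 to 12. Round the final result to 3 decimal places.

8422.000

Sum over 6–11: 13643 + 7086 + 2288 + 17055 + 3348 + 4582 = 48002
Sum over 7–12: 7086 + 2288 + 17055 + 3348 + 4582 + 18703 = 53062
CMA at t=9 = (48002 + 53062) / (2·6) = 101064 / 12 = 8422.000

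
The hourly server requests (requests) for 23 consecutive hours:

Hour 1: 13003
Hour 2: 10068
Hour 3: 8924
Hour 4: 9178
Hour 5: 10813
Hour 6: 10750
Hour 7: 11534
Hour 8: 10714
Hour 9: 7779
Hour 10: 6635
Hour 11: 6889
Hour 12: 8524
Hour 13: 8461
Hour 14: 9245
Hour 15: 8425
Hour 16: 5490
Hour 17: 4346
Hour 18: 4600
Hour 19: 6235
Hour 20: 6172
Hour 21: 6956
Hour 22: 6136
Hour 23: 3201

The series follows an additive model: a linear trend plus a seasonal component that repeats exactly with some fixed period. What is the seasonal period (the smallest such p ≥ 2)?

7

First differences y_{t+1} − y_t: -2935, -1144, 254, 1635, -63, 784, -820, -2935, -1144, 254, 1635, -63, 784, -820, -2935, -1144, …
The difference pattern repeats every 7 terms and not for any smaller step, so p = 7.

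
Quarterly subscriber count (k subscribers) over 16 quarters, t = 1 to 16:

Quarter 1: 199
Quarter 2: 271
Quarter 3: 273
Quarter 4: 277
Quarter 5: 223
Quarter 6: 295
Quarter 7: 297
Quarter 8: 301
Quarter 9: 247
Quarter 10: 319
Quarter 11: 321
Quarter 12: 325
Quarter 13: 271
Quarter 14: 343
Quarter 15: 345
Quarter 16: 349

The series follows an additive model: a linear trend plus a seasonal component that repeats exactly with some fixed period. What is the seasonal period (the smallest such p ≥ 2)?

First differences y_{t+1} − y_t: 72, 2, 4, -54, 72, 2, 4, -54, 72, 2, …
The difference pattern repeats every 4 terms and not for any smaller step, so p = 4.

4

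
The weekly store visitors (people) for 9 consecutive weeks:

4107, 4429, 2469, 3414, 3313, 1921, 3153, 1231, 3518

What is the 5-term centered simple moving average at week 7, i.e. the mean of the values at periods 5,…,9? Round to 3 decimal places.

2627.200

Sum of periods 5–9: 3313 + 1921 + 3153 + 1231 + 3518 = 13136
Divide by 5: 13136 / 5 = 2627.200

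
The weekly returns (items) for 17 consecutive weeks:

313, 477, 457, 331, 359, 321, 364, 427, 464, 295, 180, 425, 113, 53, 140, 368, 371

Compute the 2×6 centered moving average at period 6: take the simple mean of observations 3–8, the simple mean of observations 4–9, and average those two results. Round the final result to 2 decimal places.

377.08

Sum over 3–8: 457 + 331 + 359 + 321 + 364 + 427 = 2259
Sum over 4–9: 331 + 359 + 321 + 364 + 427 + 464 = 2266
CMA at t=6 = (2259 + 2266) / (2·6) = 4525 / 12 = 377.08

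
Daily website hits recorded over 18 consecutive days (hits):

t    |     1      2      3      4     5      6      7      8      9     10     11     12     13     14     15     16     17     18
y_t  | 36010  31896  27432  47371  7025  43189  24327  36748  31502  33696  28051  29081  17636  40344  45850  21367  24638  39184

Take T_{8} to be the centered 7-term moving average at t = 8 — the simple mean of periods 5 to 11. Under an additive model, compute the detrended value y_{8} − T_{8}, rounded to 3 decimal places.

Trend T_8 = (7025 + 43189 + 24327 + 36748 + 31502 + 33696 + 28051) / 7 = 204538/7 = 29219.71429
Detrended value: 36748 − 29219.71429 = 7528.286

7528.286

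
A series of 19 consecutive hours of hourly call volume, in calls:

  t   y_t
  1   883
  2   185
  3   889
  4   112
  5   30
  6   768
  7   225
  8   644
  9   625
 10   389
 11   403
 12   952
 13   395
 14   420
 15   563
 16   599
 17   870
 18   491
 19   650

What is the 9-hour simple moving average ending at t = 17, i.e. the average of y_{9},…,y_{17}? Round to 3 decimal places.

579.556

Sum of periods 9–17: 625 + 389 + 403 + 952 + 395 + 420 + 563 + 599 + 870 = 5216
Divide by 9: 5216 / 9 = 579.556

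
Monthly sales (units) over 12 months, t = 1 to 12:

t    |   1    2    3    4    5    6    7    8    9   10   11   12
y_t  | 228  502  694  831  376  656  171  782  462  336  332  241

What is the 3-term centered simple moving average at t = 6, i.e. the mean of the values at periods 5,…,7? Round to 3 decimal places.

Sum of periods 5–7: 376 + 656 + 171 = 1203
Divide by 3: 1203 / 3 = 401.000

401.000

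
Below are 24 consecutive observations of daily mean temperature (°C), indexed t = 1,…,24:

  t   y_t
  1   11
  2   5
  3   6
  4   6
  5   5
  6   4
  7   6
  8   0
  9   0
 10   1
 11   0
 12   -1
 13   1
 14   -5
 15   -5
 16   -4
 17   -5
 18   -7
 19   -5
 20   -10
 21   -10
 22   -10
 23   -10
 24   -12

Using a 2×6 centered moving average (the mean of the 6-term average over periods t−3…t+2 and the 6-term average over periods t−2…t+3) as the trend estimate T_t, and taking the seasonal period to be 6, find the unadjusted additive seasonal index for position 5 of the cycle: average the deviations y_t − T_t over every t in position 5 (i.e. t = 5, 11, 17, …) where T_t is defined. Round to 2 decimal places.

0.31

Season position 5 occurs at t = 5, 11, 17 (where T_t is defined).
t=5: T_5 = 4.9167; y_5 − T_5 = 5 − 4.9167 = 0.0833
t=11: T_11 = -0.2500; y_11 − T_11 = 0 − -0.2500 = 0.2500
t=17: T_17 = -5.5833; y_17 − T_17 = -5 − -5.5833 = 0.5833
Mean deviation: (0.0833 + 0.2500 + 0.5833) / 3 = 0.31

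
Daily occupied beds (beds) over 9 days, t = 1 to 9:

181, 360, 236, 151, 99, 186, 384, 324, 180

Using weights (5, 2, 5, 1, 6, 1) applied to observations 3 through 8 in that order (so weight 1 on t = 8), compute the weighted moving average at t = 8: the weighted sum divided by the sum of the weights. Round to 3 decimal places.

Weighted sum: 5·236 + 2·151 + 5·99 + 1·186 + 6·384 + 1·324 = 1180 + 302 + 495 + 186 + 2304 + 324 = 4791
Weight total: 5 + 2 + 5 + 1 + 6 + 1 = 20
WMA = 4791 / 20 = 239.550

239.550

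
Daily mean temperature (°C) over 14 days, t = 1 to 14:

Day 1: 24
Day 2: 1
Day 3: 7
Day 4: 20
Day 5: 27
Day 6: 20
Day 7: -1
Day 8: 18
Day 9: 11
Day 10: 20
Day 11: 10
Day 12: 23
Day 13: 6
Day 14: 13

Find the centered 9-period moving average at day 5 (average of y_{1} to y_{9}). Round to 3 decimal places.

14.111

Sum of periods 1–9: 24 + 1 + 7 + 20 + 27 + 20 + (-1) + 18 + 11 = 127
Divide by 9: 127 / 9 = 14.111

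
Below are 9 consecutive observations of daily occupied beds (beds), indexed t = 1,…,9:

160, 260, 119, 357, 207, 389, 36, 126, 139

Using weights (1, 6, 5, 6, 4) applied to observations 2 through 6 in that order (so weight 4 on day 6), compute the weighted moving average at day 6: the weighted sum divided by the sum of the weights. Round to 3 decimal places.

Weighted sum: 1·260 + 6·119 + 5·357 + 6·207 + 4·389 = 260 + 714 + 1785 + 1242 + 1556 = 5557
Weight total: 1 + 6 + 5 + 6 + 4 = 22
WMA = 5557 / 22 = 252.591

252.591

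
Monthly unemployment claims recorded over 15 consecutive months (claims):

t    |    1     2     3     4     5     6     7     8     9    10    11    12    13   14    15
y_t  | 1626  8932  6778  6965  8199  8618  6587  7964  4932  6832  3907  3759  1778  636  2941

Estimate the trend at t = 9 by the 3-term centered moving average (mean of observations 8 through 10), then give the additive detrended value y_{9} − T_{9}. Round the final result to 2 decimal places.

-1644.00

Trend T_9 = (7964 + 4932 + 6832) / 3 = 19728/3 = 6576.0000
Detrended value: 4932 − 6576.0000 = -1644.00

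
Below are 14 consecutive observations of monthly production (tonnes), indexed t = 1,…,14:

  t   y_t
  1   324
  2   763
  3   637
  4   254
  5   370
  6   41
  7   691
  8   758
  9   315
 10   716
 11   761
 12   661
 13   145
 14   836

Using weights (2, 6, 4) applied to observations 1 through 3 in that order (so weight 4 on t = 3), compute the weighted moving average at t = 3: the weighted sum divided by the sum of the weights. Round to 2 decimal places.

647.83

Weighted sum: 2·324 + 6·763 + 4·637 = 648 + 4578 + 2548 = 7774
Weight total: 2 + 6 + 4 = 12
WMA = 7774 / 12 = 647.83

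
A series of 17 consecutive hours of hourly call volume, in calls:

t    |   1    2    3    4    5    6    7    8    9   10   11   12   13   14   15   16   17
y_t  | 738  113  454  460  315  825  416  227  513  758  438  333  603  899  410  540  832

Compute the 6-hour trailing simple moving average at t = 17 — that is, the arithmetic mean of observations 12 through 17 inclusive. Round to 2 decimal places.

602.83

Sum of periods 12–17: 333 + 603 + 899 + 410 + 540 + 832 = 3617
Divide by 6: 3617 / 6 = 602.83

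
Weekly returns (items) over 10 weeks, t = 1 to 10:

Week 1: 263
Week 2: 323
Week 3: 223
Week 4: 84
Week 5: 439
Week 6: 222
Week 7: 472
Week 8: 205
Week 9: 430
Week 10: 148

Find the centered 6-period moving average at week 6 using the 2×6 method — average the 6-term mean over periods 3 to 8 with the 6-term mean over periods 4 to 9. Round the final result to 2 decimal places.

Sum over 3–8: 223 + 84 + 439 + 222 + 472 + 205 = 1645
Sum over 4–9: 84 + 439 + 222 + 472 + 205 + 430 = 1852
CMA at t=6 = (1645 + 1852) / (2·6) = 3497 / 12 = 291.42

291.42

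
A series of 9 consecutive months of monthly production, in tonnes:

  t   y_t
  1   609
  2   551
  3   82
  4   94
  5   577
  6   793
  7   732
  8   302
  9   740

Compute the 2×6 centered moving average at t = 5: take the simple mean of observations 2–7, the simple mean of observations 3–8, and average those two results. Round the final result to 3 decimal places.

Sum over 2–7: 551 + 82 + 94 + 577 + 793 + 732 = 2829
Sum over 3–8: 82 + 94 + 577 + 793 + 732 + 302 = 2580
CMA at t=5 = (2829 + 2580) / (2·6) = 5409 / 12 = 450.750

450.750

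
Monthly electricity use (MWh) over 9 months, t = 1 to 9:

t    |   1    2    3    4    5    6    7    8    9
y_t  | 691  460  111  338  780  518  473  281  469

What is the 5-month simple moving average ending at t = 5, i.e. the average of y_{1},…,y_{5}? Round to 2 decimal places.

Sum of periods 1–5: 691 + 460 + 111 + 338 + 780 = 2380
Divide by 5: 2380 / 5 = 476.00

476.00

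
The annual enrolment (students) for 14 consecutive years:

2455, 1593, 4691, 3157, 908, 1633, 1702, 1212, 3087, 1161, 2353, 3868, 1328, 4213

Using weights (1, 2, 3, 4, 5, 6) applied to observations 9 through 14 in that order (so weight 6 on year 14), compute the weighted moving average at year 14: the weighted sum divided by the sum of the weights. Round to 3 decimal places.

2850.381

Weighted sum: 1·3087 + 2·1161 + 3·2353 + 4·3868 + 5·1328 + 6·4213 = 3087 + 2322 + 7059 + 15472 + 6640 + 25278 = 59858
Weight total: 1 + 2 + 3 + 4 + 5 + 6 = 21
WMA = 59858 / 21 = 2850.381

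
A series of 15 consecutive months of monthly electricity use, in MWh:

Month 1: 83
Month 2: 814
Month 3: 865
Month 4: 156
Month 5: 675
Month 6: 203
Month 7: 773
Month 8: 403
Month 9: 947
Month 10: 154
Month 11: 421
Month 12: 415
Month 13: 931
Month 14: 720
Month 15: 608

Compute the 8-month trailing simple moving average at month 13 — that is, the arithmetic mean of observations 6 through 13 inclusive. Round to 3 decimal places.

Sum of periods 6–13: 203 + 773 + 403 + 947 + 154 + 421 + 415 + 931 = 4247
Divide by 8: 4247 / 8 = 530.875

530.875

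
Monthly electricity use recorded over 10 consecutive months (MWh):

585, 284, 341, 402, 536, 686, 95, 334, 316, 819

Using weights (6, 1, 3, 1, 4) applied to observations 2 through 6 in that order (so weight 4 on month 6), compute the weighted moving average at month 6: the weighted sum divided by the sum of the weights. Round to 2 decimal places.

Weighted sum: 6·284 + 1·341 + 3·402 + 1·536 + 4·686 = 1704 + 341 + 1206 + 536 + 2744 = 6531
Weight total: 6 + 1 + 3 + 1 + 4 = 15
WMA = 6531 / 15 = 435.40

435.40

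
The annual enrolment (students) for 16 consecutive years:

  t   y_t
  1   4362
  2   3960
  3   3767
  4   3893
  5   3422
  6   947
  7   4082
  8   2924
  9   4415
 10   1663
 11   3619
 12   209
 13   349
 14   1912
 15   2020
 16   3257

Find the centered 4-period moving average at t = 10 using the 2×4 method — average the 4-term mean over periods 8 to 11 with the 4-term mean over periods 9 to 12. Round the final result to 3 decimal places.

Sum over 8–11: 2924 + 4415 + 1663 + 3619 = 12621
Sum over 9–12: 4415 + 1663 + 3619 + 209 = 9906
CMA at t=10 = (12621 + 9906) / (2·4) = 22527 / 8 = 2815.875

2815.875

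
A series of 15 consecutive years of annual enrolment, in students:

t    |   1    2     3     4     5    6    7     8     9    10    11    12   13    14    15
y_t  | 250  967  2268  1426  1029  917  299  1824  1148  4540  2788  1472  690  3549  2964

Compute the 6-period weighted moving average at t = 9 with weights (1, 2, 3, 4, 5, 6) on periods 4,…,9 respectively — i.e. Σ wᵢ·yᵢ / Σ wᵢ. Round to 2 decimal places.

1116.14

Weighted sum: 1·1426 + 2·1029 + 3·917 + 4·299 + 5·1824 + 6·1148 = 1426 + 2058 + 2751 + 1196 + 9120 + 6888 = 23439
Weight total: 1 + 2 + 3 + 4 + 5 + 6 = 21
WMA = 23439 / 21 = 1116.14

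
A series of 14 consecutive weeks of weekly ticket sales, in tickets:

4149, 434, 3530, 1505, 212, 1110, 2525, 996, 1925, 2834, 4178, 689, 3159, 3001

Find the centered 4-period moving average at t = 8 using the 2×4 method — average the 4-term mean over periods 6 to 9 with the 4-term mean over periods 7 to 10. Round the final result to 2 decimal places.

1854.50

Sum over 6–9: 1110 + 2525 + 996 + 1925 = 6556
Sum over 7–10: 2525 + 996 + 1925 + 2834 = 8280
CMA at t=8 = (6556 + 8280) / (2·4) = 14836 / 8 = 1854.50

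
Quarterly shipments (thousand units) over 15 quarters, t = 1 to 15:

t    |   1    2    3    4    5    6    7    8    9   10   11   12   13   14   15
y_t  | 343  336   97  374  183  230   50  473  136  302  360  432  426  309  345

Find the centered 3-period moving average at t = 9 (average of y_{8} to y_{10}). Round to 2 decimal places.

303.67

Sum of periods 8–10: 473 + 136 + 302 = 911
Divide by 3: 911 / 3 = 303.67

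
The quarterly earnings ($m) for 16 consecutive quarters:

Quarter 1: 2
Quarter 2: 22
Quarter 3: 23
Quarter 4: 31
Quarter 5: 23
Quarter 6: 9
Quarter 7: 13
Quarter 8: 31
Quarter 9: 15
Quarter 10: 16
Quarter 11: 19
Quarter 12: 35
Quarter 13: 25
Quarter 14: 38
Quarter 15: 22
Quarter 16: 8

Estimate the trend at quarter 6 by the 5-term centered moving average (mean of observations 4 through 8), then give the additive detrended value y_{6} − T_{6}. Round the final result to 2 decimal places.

-12.40

Trend T_6 = (31 + 23 + 9 + 13 + 31) / 5 = 107/5 = 21.4000
Detrended value: 9 − 21.4000 = -12.40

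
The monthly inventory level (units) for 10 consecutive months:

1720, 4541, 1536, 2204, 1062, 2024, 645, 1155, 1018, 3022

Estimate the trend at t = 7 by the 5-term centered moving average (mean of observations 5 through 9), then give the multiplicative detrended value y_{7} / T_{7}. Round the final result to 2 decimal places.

0.55

Trend T_7 = (1062 + 2024 + 645 + 1155 + 1018) / 5 = 5904/5 = 1180.8000
Ratio to trend: 645 / 1180.8000 = 0.55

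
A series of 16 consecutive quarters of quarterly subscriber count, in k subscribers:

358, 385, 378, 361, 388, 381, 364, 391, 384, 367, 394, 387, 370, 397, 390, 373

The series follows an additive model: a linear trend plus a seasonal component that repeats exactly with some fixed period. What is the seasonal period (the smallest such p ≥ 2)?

3

First differences y_{t+1} − y_t: 27, -7, -17, 27, -7, -17, 27, -7, …
The difference pattern repeats every 3 terms and not for any smaller step, so p = 3.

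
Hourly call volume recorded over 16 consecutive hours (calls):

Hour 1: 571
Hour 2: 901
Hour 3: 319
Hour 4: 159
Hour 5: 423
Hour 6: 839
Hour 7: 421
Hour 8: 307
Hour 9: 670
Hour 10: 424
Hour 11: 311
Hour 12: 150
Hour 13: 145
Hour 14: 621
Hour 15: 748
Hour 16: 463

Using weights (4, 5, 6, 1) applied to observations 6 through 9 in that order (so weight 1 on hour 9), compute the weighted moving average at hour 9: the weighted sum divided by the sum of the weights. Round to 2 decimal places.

498.31

Weighted sum: 4·839 + 5·421 + 6·307 + 1·670 = 3356 + 2105 + 1842 + 670 = 7973
Weight total: 4 + 5 + 6 + 1 = 16
WMA = 7973 / 16 = 498.31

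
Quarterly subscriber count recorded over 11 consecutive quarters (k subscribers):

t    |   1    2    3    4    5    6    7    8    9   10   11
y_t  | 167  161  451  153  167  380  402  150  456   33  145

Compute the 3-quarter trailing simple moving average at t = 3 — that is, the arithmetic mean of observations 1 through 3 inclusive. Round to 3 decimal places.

Sum of periods 1–3: 167 + 161 + 451 = 779
Divide by 3: 779 / 3 = 259.667

259.667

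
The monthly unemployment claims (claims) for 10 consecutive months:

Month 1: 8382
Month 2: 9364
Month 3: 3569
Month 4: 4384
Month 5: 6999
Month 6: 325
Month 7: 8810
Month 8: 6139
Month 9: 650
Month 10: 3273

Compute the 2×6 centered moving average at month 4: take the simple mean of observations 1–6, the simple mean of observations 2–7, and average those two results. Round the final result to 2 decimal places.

Sum over 1–6: 8382 + 9364 + 3569 + 4384 + 6999 + 325 = 33023
Sum over 2–7: 9364 + 3569 + 4384 + 6999 + 325 + 8810 = 33451
CMA at t=4 = (33023 + 33451) / (2·6) = 66474 / 12 = 5539.50

5539.50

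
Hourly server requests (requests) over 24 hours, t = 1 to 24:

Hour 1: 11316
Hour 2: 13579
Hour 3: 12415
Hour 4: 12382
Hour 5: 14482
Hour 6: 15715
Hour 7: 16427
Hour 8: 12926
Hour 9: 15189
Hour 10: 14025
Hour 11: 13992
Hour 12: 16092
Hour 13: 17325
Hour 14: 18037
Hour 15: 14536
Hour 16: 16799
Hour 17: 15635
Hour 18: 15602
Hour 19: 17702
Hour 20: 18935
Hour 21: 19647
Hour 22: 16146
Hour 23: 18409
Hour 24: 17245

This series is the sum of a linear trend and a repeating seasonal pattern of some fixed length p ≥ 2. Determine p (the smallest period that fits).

7

First differences y_{t+1} − y_t: 2263, -1164, -33, 2100, 1233, 712, -3501, 2263, -1164, -33, 2100, 1233, 712, -3501, 2263, -1164, …
The difference pattern repeats every 7 terms and not for any smaller step, so p = 7.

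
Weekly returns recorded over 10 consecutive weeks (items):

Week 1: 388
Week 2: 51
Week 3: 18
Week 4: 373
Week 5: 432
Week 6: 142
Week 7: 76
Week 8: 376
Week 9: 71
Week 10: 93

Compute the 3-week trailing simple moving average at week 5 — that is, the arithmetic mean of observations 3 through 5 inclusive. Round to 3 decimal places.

274.333

Sum of periods 3–5: 18 + 373 + 432 = 823
Divide by 3: 823 / 3 = 274.333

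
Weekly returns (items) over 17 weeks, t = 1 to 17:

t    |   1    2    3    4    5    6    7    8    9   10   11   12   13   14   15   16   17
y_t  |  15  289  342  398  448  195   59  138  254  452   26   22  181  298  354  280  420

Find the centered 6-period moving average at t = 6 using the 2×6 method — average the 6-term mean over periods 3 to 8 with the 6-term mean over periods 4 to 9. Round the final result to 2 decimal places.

256.00

Sum over 3–8: 342 + 398 + 448 + 195 + 59 + 138 = 1580
Sum over 4–9: 398 + 448 + 195 + 59 + 138 + 254 = 1492
CMA at t=6 = (1580 + 1492) / (2·6) = 3072 / 12 = 256.00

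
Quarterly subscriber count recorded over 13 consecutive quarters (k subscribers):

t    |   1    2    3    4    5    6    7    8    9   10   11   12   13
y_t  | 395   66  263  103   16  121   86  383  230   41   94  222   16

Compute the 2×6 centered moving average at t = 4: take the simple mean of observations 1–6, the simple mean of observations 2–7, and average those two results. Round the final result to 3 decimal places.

134.917

Sum over 1–6: 395 + 66 + 263 + 103 + 16 + 121 = 964
Sum over 2–7: 66 + 263 + 103 + 16 + 121 + 86 = 655
CMA at t=4 = (964 + 655) / (2·6) = 1619 / 12 = 134.917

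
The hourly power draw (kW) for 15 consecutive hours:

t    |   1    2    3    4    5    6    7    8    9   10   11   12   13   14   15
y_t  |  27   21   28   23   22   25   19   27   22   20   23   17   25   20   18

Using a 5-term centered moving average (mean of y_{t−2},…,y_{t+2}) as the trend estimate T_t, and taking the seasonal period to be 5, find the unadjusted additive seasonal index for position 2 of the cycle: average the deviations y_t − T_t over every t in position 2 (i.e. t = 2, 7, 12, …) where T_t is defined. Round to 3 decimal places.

-4.000

Season position 2 occurs at t = 7, 12 (where T_t is defined).
t=7: T_7 = 23.00000; y_7 − T_7 = 19 − 23.00000 = -4.00000
t=12: T_12 = 21.00000; y_12 − T_12 = 17 − 21.00000 = -4.00000
Mean deviation: (-4.00000 + -4.00000) / 2 = -4.000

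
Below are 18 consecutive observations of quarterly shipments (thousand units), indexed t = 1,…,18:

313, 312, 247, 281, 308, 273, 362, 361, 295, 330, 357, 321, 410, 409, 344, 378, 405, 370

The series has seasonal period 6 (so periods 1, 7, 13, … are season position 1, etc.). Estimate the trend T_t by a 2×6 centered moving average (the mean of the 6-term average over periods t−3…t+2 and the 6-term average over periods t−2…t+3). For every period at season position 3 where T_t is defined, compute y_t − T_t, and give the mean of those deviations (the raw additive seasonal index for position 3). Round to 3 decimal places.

Season position 3 occurs at t = 9, 15 (where T_t is defined).
t=9: T_9 = 333.66667; y_9 − T_9 = 295 − 333.66667 = -38.66667
t=15: T_15 = 381.91667; y_15 − T_15 = 344 − 381.91667 = -37.91667
Mean deviation: (-38.66667 + -37.91667) / 2 = -38.292

-38.292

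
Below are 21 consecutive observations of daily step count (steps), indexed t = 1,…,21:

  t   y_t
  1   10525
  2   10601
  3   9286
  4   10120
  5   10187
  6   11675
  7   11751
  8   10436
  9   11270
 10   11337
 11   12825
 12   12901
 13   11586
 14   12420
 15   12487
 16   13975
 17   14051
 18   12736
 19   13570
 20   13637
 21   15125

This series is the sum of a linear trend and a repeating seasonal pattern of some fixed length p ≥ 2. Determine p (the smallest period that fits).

5

First differences y_{t+1} − y_t: 76, -1315, 834, 67, 1488, 76, -1315, 834, 67, 1488, 76, -1315, …
The difference pattern repeats every 5 terms and not for any smaller step, so p = 5.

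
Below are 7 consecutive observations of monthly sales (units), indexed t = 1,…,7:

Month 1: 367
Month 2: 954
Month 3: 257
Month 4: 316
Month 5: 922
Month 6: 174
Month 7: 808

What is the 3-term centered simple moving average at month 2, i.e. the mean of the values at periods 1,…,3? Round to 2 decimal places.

Sum of periods 1–3: 367 + 954 + 257 = 1578
Divide by 3: 1578 / 3 = 526.00

526.00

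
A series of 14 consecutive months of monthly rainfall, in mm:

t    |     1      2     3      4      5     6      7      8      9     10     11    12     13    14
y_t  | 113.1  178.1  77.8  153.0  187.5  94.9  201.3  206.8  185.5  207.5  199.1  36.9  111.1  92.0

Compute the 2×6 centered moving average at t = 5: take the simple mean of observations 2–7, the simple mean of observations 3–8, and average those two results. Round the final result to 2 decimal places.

Sum over 2–7: 178.1 + 77.8 + 153.0 + 187.5 + 94.9 + 201.3 = 892.6
Sum over 3–8: 77.8 + 153.0 + 187.5 + 94.9 + 201.3 + 206.8 = 921.3
CMA at t=5 = (892.6 + 921.3) / (2·6) = 1813.9 / 12 = 151.16

151.16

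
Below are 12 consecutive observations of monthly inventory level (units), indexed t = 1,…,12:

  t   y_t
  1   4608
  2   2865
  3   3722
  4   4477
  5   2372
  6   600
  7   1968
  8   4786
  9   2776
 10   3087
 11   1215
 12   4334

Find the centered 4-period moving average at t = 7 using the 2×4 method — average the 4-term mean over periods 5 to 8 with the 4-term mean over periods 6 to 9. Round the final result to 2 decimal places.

Sum over 5–8: 2372 + 600 + 1968 + 4786 = 9726
Sum over 6–9: 600 + 1968 + 4786 + 2776 = 10130
CMA at t=7 = (9726 + 10130) / (2·4) = 19856 / 8 = 2482.00

2482.00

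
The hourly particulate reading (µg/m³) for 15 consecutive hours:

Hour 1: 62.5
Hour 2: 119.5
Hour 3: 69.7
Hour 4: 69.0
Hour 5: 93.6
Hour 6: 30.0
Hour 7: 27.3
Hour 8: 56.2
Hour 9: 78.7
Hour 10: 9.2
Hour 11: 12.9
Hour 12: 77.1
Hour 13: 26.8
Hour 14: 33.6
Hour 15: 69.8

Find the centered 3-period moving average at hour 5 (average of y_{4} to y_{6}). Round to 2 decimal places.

Sum of periods 4–6: 69.0 + 93.6 + 30.0 = 192.6
Divide by 3: 192.6 / 3 = 64.20

64.20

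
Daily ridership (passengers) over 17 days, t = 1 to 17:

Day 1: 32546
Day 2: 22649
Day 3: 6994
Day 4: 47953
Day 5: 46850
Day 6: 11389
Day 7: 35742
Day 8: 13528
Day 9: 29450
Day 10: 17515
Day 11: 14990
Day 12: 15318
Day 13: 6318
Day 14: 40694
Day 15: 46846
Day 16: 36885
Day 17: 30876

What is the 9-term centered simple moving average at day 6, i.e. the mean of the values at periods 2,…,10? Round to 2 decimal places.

Sum of periods 2–10: 22649 + 6994 + 47953 + 46850 + 11389 + 35742 + 13528 + 29450 + 17515 = 232070
Divide by 9: 232070 / 9 = 25785.56

25785.56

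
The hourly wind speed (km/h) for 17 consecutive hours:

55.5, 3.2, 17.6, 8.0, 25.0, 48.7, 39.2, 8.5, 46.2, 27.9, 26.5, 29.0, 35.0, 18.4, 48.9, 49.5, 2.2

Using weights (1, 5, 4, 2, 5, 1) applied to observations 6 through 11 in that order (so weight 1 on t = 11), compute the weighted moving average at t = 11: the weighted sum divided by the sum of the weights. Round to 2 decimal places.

Weighted sum: 1·48.7 + 5·39.2 + 4·8.5 + 2·46.2 + 5·27.9 + 1·26.5 = 48.7 + 196.0 + 34.0 + 92.4 + 139.5 + 26.5 = 537.1
Weight total: 1 + 5 + 4 + 2 + 5 + 1 = 18
WMA = 537.1 / 18 = 29.84

29.84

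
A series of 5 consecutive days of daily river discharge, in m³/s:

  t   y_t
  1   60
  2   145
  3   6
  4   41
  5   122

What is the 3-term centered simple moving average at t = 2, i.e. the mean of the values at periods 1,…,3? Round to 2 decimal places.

70.33

Sum of periods 1–3: 60 + 145 + 6 = 211
Divide by 3: 211 / 3 = 70.33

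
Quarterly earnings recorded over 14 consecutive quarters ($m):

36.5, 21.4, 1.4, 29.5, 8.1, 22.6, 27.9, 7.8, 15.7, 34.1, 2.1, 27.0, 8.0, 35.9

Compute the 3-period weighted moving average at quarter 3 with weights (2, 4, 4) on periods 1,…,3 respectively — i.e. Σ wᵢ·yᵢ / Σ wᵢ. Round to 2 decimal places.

Weighted sum: 2·36.5 + 4·21.4 + 4·1.4 = 73.0 + 85.6 + 5.6 = 164.2
Weight total: 2 + 4 + 4 = 10
WMA = 164.2 / 10 = 16.42

16.42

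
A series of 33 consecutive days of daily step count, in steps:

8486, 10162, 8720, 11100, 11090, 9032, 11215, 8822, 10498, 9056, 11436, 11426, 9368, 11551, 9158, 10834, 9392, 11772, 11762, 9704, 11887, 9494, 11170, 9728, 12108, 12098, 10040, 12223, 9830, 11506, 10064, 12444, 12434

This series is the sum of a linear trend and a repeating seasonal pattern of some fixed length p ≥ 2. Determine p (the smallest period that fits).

First differences y_{t+1} − y_t: 1676, -1442, 2380, -10, -2058, 2183, -2393, 1676, -1442, 2380, -10, -2058, 2183, -2393, 1676, -1442, …
The difference pattern repeats every 7 terms and not for any smaller step, so p = 7.

7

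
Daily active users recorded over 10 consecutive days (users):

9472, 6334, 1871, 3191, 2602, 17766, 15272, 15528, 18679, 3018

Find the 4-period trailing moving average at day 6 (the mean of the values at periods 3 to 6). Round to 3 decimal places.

Sum of periods 3–6: 1871 + 3191 + 2602 + 17766 = 25430
Divide by 4: 25430 / 4 = 6357.500

6357.500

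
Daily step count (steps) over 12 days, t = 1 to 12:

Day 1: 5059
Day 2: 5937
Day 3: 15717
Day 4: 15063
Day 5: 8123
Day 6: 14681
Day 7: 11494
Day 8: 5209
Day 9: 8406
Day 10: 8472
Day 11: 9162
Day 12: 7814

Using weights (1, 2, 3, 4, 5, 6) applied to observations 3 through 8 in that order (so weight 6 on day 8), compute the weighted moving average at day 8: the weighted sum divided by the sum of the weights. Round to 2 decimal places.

Weighted sum: 1·15717 + 2·15063 + 3·8123 + 4·14681 + 5·11494 + 6·5209 = 15717 + 30126 + 24369 + 58724 + 57470 + 31254 = 217660
Weight total: 1 + 2 + 3 + 4 + 5 + 6 = 21
WMA = 217660 / 21 = 10364.76

10364.76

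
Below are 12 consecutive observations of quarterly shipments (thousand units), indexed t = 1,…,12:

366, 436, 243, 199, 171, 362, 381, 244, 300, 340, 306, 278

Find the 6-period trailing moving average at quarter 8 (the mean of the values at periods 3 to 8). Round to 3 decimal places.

Sum of periods 3–8: 243 + 199 + 171 + 362 + 381 + 244 = 1600
Divide by 6: 1600 / 6 = 266.667

266.667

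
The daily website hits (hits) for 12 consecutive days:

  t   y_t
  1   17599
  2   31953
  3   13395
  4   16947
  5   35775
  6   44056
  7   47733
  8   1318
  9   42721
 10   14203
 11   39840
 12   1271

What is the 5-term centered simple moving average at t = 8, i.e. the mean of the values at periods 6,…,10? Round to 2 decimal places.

30006.20

Sum of periods 6–10: 44056 + 47733 + 1318 + 42721 + 14203 = 150031
Divide by 5: 150031 / 5 = 30006.20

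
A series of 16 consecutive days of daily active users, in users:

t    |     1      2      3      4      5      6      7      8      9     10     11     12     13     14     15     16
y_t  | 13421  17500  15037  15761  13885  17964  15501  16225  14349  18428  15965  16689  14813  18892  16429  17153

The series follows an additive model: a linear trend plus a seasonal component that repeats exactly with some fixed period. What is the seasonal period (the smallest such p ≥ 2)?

4

First differences y_{t+1} − y_t: 4079, -2463, 724, -1876, 4079, -2463, 724, -1876, 4079, -2463, …
The difference pattern repeats every 4 terms and not for any smaller step, so p = 4.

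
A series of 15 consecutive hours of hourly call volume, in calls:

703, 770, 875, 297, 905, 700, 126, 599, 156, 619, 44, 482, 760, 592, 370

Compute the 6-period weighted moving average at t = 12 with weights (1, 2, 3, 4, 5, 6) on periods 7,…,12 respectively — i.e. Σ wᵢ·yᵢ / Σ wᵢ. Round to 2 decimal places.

Weighted sum: 1·126 + 2·599 + 3·156 + 4·619 + 5·44 + 6·482 = 126 + 1198 + 468 + 2476 + 220 + 2892 = 7380
Weight total: 1 + 2 + 3 + 4 + 5 + 6 = 21
WMA = 7380 / 21 = 351.43

351.43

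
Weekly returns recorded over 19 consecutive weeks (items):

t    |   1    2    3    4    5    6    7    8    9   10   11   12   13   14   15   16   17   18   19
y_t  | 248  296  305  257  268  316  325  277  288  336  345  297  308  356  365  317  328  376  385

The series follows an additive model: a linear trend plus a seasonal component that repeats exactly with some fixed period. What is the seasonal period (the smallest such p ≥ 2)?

First differences y_{t+1} − y_t: 48, 9, -48, 11, 48, 9, -48, 11, 48, 9, …
The difference pattern repeats every 4 terms and not for any smaller step, so p = 4.

4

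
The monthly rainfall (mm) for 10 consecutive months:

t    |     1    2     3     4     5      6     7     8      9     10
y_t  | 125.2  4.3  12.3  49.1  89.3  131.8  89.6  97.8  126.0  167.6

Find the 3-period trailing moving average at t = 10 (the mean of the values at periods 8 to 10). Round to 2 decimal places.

Sum of periods 8–10: 97.8 + 126.0 + 167.6 = 391.4
Divide by 3: 391.4 / 3 = 130.47

130.47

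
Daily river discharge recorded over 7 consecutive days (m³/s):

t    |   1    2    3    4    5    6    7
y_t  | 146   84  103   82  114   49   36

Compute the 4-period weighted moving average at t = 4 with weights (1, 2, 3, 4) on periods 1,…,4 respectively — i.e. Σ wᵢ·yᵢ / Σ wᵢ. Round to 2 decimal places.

95.10

Weighted sum: 1·146 + 2·84 + 3·103 + 4·82 = 146 + 168 + 309 + 328 = 951
Weight total: 1 + 2 + 3 + 4 = 10
WMA = 951 / 10 = 95.10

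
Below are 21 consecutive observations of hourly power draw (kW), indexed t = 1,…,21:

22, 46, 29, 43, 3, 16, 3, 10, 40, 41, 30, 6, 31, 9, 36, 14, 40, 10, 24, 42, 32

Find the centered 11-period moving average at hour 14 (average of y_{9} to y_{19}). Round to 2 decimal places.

Sum of periods 9–19: 40 + 41 + 30 + 6 + 31 + 9 + 36 + 14 + 40 + 10 + 24 = 281
Divide by 11: 281 / 11 = 25.55

25.55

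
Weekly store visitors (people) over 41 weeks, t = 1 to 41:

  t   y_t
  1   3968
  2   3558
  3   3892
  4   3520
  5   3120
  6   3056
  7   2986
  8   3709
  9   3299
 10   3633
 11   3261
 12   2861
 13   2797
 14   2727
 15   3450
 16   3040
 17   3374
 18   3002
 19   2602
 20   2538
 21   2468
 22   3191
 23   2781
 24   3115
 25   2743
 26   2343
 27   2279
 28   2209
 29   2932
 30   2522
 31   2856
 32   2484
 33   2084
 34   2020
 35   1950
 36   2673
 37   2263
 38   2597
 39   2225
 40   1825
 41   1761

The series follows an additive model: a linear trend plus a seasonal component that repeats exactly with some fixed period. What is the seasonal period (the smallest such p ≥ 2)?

First differences y_{t+1} − y_t: -410, 334, -372, -400, -64, -70, 723, -410, 334, -372, -400, -64, -70, 723, -410, 334, …
The difference pattern repeats every 7 terms and not for any smaller step, so p = 7.

7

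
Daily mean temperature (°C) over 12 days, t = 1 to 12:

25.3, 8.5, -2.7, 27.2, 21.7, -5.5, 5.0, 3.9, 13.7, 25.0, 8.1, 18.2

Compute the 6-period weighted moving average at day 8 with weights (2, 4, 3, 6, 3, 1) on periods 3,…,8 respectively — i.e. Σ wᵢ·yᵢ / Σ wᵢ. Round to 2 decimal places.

8.13

Weighted sum: 2·-2.7 + 4·27.2 + 3·21.7 + 6·-5.5 + 3·5.0 + 1·3.9 = -5.4 + 108.8 + 65.1 + -33.0 + 15.0 + 3.9 = 154.4
Weight total: 2 + 4 + 3 + 6 + 3 + 1 = 19
WMA = 154.4 / 19 = 8.13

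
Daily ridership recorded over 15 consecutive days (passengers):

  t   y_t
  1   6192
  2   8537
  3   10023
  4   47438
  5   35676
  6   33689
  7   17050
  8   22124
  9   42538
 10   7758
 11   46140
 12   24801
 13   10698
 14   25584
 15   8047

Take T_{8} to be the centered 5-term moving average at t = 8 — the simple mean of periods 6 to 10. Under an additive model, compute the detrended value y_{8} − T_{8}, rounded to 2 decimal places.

Trend T_8 = (33689 + 17050 + 22124 + 42538 + 7758) / 5 = 123159/5 = 24631.8000
Detrended value: 22124 − 24631.8000 = -2507.80

-2507.80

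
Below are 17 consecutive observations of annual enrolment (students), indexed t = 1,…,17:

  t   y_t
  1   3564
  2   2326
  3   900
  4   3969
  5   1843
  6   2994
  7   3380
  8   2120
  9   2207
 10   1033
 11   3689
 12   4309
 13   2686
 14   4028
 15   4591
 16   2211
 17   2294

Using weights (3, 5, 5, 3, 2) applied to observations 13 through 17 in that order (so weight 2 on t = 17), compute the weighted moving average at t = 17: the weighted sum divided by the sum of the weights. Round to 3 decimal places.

3465.222

Weighted sum: 3·2686 + 5·4028 + 5·4591 + 3·2211 + 2·2294 = 8058 + 20140 + 22955 + 6633 + 4588 = 62374
Weight total: 3 + 5 + 5 + 3 + 2 = 18
WMA = 62374 / 18 = 3465.222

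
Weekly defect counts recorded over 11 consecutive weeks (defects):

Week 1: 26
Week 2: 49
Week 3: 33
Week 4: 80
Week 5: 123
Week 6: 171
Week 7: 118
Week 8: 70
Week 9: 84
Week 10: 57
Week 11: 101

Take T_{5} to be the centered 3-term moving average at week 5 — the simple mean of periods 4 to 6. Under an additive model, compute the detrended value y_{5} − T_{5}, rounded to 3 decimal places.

Trend T_5 = (80 + 123 + 171) / 3 = 374/3 = 124.66667
Detrended value: 123 − 124.66667 = -1.667

-1.667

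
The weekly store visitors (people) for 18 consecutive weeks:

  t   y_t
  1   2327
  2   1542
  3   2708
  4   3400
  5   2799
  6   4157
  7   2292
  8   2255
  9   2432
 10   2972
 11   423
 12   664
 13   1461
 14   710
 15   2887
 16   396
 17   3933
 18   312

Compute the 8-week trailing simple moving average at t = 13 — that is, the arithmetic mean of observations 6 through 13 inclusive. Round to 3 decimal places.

2082.000

Sum of periods 6–13: 4157 + 2292 + 2255 + 2432 + 2972 + 423 + 664 + 1461 = 16656
Divide by 8: 16656 / 8 = 2082.000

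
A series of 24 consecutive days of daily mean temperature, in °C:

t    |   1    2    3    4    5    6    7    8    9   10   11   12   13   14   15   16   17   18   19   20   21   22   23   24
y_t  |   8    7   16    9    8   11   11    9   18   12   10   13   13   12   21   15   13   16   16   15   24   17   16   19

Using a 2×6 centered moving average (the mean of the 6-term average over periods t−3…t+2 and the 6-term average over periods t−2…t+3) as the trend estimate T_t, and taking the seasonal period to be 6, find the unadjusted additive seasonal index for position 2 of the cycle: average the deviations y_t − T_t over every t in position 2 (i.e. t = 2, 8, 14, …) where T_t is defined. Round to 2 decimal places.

-2.33

Season position 2 occurs at t = 8, 14, 20 (where T_t is defined).
t=8: T_8 = 11.6667; y_8 − T_8 = 9 − 11.6667 = -2.6667
t=14: T_14 = 14.2500; y_14 − T_14 = 12 − 14.2500 = -2.2500
t=20: T_20 = 17.0833; y_20 − T_20 = 15 − 17.0833 = -2.0833
Mean deviation: (-2.6667 + -2.2500 + -2.0833) / 3 = -2.33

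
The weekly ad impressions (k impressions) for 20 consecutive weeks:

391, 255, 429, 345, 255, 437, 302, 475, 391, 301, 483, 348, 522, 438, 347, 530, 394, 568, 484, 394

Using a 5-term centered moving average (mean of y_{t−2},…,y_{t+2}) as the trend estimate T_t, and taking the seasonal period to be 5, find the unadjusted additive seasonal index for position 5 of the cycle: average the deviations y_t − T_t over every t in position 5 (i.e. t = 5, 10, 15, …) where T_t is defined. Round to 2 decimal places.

Season position 5 occurs at t = 5, 10, 15 (where T_t is defined).
t=5: T_5 = 353.6000; y_5 − T_5 = 255 − 353.6000 = -98.6000
t=10: T_10 = 399.6000; y_10 − T_10 = 301 − 399.6000 = -98.6000
t=15: T_15 = 446.2000; y_15 − T_15 = 347 − 446.2000 = -99.2000
Mean deviation: (-98.6000 + -98.6000 + -99.2000) / 3 = -98.80

-98.80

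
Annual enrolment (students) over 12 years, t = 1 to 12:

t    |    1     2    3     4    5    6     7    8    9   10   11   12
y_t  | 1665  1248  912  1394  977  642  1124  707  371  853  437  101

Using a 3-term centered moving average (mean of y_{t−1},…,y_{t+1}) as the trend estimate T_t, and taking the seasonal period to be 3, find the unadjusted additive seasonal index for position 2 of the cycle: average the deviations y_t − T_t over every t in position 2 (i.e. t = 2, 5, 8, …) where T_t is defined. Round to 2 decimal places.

-27.00

Season position 2 occurs at t = 2, 5, 8, 11 (where T_t is defined).
t=2: T_2 = 1275.0000; y_2 − T_2 = 1248 − 1275.0000 = -27.0000
t=5: T_5 = 1004.3333; y_5 − T_5 = 977 − 1004.3333 = -27.3333
t=8: T_8 = 734.0000; y_8 − T_8 = 707 − 734.0000 = -27.0000
t=11: T_11 = 463.6667; y_11 − T_11 = 437 − 463.6667 = -26.6667
Mean deviation: (-27.0000 + -27.3333 + -27.0000 + -26.6667) / 4 = -27.00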